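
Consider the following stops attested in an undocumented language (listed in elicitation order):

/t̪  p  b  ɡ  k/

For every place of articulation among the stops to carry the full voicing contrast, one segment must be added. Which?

/d̪/

place of articulation  voiceless  voiced  
bilabial          p         b       
dental            t̪        —       
velar             k         ɡ       
The dental row has no voiced member, so the gap is the voiced dental stop /d̪/.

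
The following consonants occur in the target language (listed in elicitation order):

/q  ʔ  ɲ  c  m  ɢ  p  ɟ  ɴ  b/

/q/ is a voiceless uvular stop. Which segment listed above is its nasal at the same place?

/ɴ/

The nasal at the same place is an uvular nasal — in this inventory, /ɴ/.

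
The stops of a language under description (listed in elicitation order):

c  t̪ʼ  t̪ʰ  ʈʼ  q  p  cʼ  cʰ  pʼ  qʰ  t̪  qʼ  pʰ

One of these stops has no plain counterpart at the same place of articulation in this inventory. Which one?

/ʈʼ/

Bilabial: /p/ ~ /pʰ/ ~ /pʼ/
Dental: /t̪/ ~ /t̪ʰ/ ~ /t̪ʼ/
Palatal: /c/ ~ /cʰ/ ~ /cʼ/
Uvular: /q/ ~ /qʰ/ ~ /qʼ/
Retroflex: only /ʈʼ/ (ejective); no plain partner.
So /ʈʼ/ is the unpaired segment.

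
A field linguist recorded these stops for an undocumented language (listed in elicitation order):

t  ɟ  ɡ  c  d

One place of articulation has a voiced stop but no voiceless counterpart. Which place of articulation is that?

Voiceless: /t/ (alveolar), /c/ (palatal).
Voiced: /d/ (alveolar), /ɟ/ (palatal), /ɡ/ (velar).
Every place of articulation has a voiceless member except velar, where /k/ would be expected.

velar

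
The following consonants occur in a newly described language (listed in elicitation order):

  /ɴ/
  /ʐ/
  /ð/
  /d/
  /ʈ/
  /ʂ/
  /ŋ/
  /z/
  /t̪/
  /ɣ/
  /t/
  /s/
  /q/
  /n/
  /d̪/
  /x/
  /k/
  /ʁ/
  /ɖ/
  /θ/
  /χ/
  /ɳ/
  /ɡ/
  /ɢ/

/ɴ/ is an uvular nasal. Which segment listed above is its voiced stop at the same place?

/ɢ/

The voiced stop at the same place is a voiced uvular stop — in this inventory, /ɢ/.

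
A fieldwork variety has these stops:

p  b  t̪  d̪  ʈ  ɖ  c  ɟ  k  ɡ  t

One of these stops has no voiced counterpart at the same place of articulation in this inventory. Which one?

/t/

Bilabial: /p/ ~ /b/
Dental: /t̪/ ~ /d̪/
Retroflex: /ʈ/ ~ /ɖ/
Palatal: /c/ ~ /ɟ/
Velar: /k/ ~ /ɡ/
Alveolar: only /t/ (voiceless); no voiced partner.
So /t/ is the unpaired segment.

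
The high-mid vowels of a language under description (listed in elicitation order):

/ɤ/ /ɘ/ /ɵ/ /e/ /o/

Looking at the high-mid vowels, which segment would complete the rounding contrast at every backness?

backness          unrounded  rounded 
front             e         —       
central           ɘ         ɵ       
back              ɤ         o       
The front row has no rounded member, so the gap is the front rounded vowel /ø/.

/ø/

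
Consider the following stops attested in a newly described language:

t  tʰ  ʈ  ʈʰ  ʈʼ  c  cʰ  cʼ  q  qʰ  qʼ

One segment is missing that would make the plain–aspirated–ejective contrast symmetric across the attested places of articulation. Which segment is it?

place of articulation  plain     aspirated  ejective
alveolar          t         tʰ        —       
retroflex         ʈ         ʈʰ        ʈʼ      
palatal           c         cʰ        cʼ      
uvular            q         qʰ        qʼ      
The alveolar row has no ejective member, so the gap is the ejective alveolar stop /tʼ/.

/tʼ/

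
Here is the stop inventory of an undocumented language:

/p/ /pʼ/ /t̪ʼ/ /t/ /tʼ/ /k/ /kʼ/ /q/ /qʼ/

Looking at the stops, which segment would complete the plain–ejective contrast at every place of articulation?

place of articulation  plain     ejective
bilabial          p         pʼ      
dental            —         t̪ʼ     
alveolar          t         tʼ      
velar             k         kʼ      
uvular            q         qʼ      
The dental row has no plain member, so the gap is the plain dental stop /t̪/.

/t̪/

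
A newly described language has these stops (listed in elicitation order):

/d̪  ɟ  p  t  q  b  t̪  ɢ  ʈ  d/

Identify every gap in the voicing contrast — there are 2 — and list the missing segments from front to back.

/ɖ/, /c/

bilabial: voiceless /p/, voiced /b/.
dental: voiceless /t̪/, voiced /d̪/.
alveolar: voiceless /t/, voiced /d/.
retroflex: voiceless /ʈ/, voiced —.
palatal: voiceless —, voiced /ɟ/.
uvular: voiceless /q/, voiced /ɢ/.
Gaps, from front to back: retroflex lacks voiced (/ɖ/); palatal lacks voiceless (/c/).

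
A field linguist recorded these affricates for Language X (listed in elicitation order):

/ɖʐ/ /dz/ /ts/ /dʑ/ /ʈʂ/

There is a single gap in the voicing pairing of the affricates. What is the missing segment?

Voiceless: /ts/ (alveolar), /ʈʂ/ (retroflex).
Voiced: /dz/ (alveolar), /ɖʐ/ (retroflex), /dʑ/ (alveolo-palatal).
The alveolo-palatal row has no voiceless member, so the gap is the voiceless alveolo-palatal affricate /tɕ/.

/tɕ/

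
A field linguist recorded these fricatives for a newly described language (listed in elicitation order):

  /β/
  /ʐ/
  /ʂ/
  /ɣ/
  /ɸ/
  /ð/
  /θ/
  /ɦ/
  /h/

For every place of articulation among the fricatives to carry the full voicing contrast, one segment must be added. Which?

/x/

bilabial: voiceless /ɸ/, voiced /β/.
dental: voiceless /θ/, voiced /ð/.
retroflex: voiceless /ʂ/, voiced /ʐ/.
velar: voiceless —, voiced /ɣ/.
glottal: voiceless /h/, voiced /ɦ/.
The velar row has no voiceless member, so the gap is the voiceless velar fricative /x/.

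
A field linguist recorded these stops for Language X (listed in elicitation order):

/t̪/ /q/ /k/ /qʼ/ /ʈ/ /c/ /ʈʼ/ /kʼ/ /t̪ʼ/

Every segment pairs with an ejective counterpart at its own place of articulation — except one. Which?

/c/

Dental: /t̪/ ~ /t̪ʼ/
Retroflex: /ʈ/ ~ /ʈʼ/
Velar: /k/ ~ /kʼ/
Uvular: /q/ ~ /qʼ/
Palatal: only /c/ (plain); no ejective partner.
So /c/ is the unpaired segment.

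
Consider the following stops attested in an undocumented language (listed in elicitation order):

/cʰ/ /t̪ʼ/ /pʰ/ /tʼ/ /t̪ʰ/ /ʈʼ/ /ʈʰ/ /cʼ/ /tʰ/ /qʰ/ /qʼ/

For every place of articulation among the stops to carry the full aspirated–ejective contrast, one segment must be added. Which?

bilabial: aspirated /pʰ/, ejective —.
dental: aspirated /t̪ʰ/, ejective /t̪ʼ/.
alveolar: aspirated /tʰ/, ejective /tʼ/.
retroflex: aspirated /ʈʰ/, ejective /ʈʼ/.
palatal: aspirated /cʰ/, ejective /cʼ/.
uvular: aspirated /qʰ/, ejective /qʼ/.
The bilabial row has no ejective member, so the gap is the ejective bilabial stop /pʼ/.

/pʼ/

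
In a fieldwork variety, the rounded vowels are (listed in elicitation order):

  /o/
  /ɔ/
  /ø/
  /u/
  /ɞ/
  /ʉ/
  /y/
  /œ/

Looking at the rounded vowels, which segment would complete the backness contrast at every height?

Front: /y/ (high), /ø/ (high-mid), /œ/ (low-mid).
Central: /ʉ/ (high), /ɞ/ (low-mid).
Back: /u/ (high), /o/ (high-mid), /ɔ/ (low-mid).
The high-mid row has no central member, so the gap is the high-mid central rounded vowel /ɵ/.

/ɵ/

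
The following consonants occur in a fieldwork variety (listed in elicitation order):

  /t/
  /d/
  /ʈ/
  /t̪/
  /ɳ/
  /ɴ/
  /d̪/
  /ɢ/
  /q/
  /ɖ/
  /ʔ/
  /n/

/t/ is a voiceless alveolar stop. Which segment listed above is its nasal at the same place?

The nasal at the same place is an alveolar nasal — in this inventory, /n/.

/n/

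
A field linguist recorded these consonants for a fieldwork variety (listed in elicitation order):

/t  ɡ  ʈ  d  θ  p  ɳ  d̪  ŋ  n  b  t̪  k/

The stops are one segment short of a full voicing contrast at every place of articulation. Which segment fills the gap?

/ɖ/

bilabial: voiceless /p/, voiced /b/.
dental: voiceless /t̪/, voiced /d̪/.
alveolar: voiceless /t/, voiced /d/.
retroflex: voiceless /ʈ/, voiced —.
velar: voiceless /k/, voiced /ɡ/.
The retroflex row has no voiced member, so the gap is the voiced retroflex stop /ɖ/.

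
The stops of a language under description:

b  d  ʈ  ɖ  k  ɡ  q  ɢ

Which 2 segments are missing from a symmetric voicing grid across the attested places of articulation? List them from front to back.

/p/, /t/

place of articulation  voiceless  voiced  
bilabial          —         b       
alveolar          —         d       
retroflex         ʈ         ɖ       
velar             k         ɡ       
uvular            q         ɢ       
Gaps, from front to back: bilabial lacks voiceless (/p/); alveolar lacks voiceless (/t/).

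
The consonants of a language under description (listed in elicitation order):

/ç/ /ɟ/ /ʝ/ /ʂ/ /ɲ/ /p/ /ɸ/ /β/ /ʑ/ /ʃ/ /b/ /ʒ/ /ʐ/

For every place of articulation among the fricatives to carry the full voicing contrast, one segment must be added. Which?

Voiceless: /ɸ/ (bilabial), /ʃ/ (postalveolar), /ʂ/ (retroflex), /ç/ (palatal).
Voiced: /β/ (bilabial), /ʒ/ (postalveolar), /ʐ/ (retroflex), /ʑ/ (alveolo-palatal), /ʝ/ (palatal).
The alveolo-palatal row has no voiceless member, so the gap is the voiceless alveolo-palatal fricative /ɕ/.

/ɕ/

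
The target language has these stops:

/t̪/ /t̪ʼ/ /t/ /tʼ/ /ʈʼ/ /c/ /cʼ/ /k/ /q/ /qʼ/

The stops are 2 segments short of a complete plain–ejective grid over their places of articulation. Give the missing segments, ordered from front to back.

place of articulation  plain     ejective
dental            t̪        t̪ʼ     
alveolar          t         tʼ      
retroflex         —         ʈʼ      
palatal           c         cʼ      
velar             k         —       
uvular            q         qʼ      
Gaps, from front to back: retroflex lacks plain (/ʈ/); velar lacks ejective (/kʼ/).

/ʈ/, /kʼ/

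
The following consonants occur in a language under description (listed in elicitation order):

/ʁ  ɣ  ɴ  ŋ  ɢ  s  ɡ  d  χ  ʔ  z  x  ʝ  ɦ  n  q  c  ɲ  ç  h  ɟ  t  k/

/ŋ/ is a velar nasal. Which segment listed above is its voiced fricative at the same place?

The voiced fricative at the same place is a voiced velar fricative — in this inventory, /ɣ/.

/ɣ/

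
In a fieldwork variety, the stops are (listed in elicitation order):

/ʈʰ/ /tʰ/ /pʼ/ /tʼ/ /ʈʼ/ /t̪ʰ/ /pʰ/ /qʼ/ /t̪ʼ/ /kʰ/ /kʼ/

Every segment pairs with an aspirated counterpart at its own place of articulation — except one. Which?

Bilabial: /pʰ/ ~ /pʼ/
Dental: /t̪ʰ/ ~ /t̪ʼ/
Alveolar: /tʰ/ ~ /tʼ/
Retroflex: /ʈʰ/ ~ /ʈʼ/
Velar: /kʰ/ ~ /kʼ/
Uvular: only /qʼ/ (ejective); no aspirated partner.
So /qʼ/ is the unpaired segment.

/qʼ/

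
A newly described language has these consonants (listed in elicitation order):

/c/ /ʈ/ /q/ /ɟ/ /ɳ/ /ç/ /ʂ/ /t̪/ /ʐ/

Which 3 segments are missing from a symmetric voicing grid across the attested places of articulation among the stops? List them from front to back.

Voiceless: /t̪/ (dental), /ʈ/ (retroflex), /c/ (palatal), /q/ (uvular).
Voiced: /ɟ/ (palatal).
Gaps, from front to back: dental lacks voiced (/d̪/); retroflex lacks voiced (/ɖ/); uvular lacks voiced (/ɢ/).

/d̪/, /ɖ/, /ɢ/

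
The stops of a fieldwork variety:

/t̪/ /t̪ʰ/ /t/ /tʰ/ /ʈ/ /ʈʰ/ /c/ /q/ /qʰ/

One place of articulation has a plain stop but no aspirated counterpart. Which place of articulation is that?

palatal

dental: plain /t̪/, aspirated /t̪ʰ/.
alveolar: plain /t/, aspirated /tʰ/.
retroflex: plain /ʈ/, aspirated /ʈʰ/.
palatal: plain /c/, aspirated —.
uvular: plain /q/, aspirated /qʰ/.
Every place of articulation has an aspirated member except palatal, where /cʰ/ would be expected.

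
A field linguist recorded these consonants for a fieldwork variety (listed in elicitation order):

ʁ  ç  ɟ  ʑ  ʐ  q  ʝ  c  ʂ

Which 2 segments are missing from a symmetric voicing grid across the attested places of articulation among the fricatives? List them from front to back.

place of articulation  voiceless  voiced  
retroflex         ʂ         ʐ       
alveolo-palatal   —         ʑ       
palatal           ç         ʝ       
uvular            —         ʁ       
Gaps, from front to back: alveolo-palatal lacks voiceless (/ɕ/); uvular lacks voiceless (/χ/).

/ɕ/, /χ/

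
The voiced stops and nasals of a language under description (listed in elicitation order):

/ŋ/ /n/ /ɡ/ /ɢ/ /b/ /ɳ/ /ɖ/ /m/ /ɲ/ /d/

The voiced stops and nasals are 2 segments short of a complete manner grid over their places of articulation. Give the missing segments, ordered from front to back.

place of articulation  oral stop  nasal   
bilabial          b         m       
alveolar          d         n       
retroflex         ɖ         ɳ       
palatal           —         ɲ       
velar             ɡ         ŋ       
uvular            ɢ         —       
Gaps, from front to back: palatal lacks oral stop (/ɟ/); uvular lacks nasal (/ɴ/).

/ɟ/, /ɴ/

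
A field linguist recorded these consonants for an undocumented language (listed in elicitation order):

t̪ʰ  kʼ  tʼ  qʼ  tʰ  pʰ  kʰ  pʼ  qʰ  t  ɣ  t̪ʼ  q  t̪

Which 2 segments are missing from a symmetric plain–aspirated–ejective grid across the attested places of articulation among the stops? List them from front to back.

place of articulation  plain     aspirated  ejective
bilabial          —         pʰ        pʼ      
dental            t̪        t̪ʰ       t̪ʼ     
alveolar          t         tʰ        tʼ      
velar             —         kʰ        kʼ      
uvular            q         qʰ        qʼ      
Gaps, from front to back: bilabial lacks plain (/p/); velar lacks plain (/k/).

/p/, /k/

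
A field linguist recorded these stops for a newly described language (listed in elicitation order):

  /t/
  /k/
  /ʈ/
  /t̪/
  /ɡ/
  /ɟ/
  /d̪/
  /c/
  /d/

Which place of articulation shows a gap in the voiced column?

retroflex

Voiceless: /t̪/ (dental), /t/ (alveolar), /ʈ/ (retroflex), /c/ (palatal), /k/ (velar).
Voiced: /d̪/ (dental), /d/ (alveolar), /ɟ/ (palatal), /ɡ/ (velar).
Every place of articulation has a voiced member except retroflex, where /ɖ/ would be expected.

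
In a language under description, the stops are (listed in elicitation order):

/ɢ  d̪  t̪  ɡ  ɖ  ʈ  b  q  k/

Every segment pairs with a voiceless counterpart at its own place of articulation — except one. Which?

/b/

Dental: /t̪/ ~ /d̪/
Retroflex: /ʈ/ ~ /ɖ/
Velar: /k/ ~ /ɡ/
Uvular: /q/ ~ /ɢ/
Bilabial: only /b/ (voiced); no voiceless partner.
So /b/ is the unpaired segment.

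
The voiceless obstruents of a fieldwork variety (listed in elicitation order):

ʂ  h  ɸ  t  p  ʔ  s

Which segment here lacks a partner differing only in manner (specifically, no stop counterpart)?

/ʂ/

Bilabial: /p/ ~ /ɸ/
Alveolar: /t/ ~ /s/
Glottal: /ʔ/ ~ /h/
Retroflex: only /ʂ/ (fricative); no stop partner.
So /ʂ/ is the unpaired segment.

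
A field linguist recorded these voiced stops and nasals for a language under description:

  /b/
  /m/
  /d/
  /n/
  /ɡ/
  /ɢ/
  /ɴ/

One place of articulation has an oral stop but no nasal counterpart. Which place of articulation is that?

velar

place of articulation  oral stop  nasal   
bilabial          b         m       
alveolar          d         n       
velar             ɡ         —       
uvular            ɢ         ɴ       
Every place of articulation has a nasal member except velar, where /ŋ/ would be expected.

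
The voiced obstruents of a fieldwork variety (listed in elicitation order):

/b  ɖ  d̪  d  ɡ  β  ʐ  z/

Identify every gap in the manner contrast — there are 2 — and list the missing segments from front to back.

place of articulation  stop      fricative
bilabial          b         β       
dental            d̪        —       
alveolar          d         z       
retroflex         ɖ         ʐ       
velar             ɡ         —       
Gaps, from front to back: dental lacks fricative (/ð/); velar lacks fricative (/ɣ/).

/ð/, /ɣ/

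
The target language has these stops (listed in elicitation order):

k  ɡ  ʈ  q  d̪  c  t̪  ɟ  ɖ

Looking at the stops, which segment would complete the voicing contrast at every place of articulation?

Voiceless: /t̪/ (dental), /ʈ/ (retroflex), /c/ (palatal), /k/ (velar), /q/ (uvular).
Voiced: /d̪/ (dental), /ɖ/ (retroflex), /ɟ/ (palatal), /ɡ/ (velar).
The uvular row has no voiced member, so the gap is the voiced uvular stop /ɢ/.

/ɢ/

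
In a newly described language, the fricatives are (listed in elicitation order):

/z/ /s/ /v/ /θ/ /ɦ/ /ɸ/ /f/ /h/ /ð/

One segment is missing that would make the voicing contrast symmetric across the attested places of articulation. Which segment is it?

place of articulation  voiceless  voiced  
bilabial          ɸ         —       
labiodental       f         v       
dental            θ         ð       
alveolar          s         z       
glottal           h         ɦ       
The bilabial row has no voiced member, so the gap is the voiced bilabial fricative /β/.

/β/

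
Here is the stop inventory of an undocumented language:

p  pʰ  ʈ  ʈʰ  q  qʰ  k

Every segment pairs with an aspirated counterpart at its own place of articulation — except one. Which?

/k/

Bilabial: /p/ ~ /pʰ/
Retroflex: /ʈ/ ~ /ʈʰ/
Uvular: /q/ ~ /qʰ/
Velar: only /k/ (plain); no aspirated partner.
So /k/ is the unpaired segment.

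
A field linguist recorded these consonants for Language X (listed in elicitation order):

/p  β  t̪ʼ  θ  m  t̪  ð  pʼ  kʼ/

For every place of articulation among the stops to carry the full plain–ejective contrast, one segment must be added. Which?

place of articulation  plain     ejective
bilabial          p         pʼ      
dental            t̪        t̪ʼ     
velar             —         kʼ      
The velar row has no plain member, so the gap is the plain velar stop /k/.

/k/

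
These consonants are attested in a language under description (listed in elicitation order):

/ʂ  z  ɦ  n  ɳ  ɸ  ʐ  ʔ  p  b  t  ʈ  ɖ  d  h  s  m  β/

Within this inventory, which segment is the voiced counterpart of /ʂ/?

/ʐ/

/ʂ/ is a voiceless retroflex fricative.
The voiced counterpart is a voiced retroflex fricative — in this inventory, /ʐ/.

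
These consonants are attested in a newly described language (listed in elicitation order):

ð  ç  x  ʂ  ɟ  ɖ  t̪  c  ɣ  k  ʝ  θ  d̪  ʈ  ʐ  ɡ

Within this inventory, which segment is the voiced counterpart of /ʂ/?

/ʂ/ is a voiceless retroflex fricative.
The voiced counterpart is a voiced retroflex fricative — in this inventory, /ʐ/.

/ʐ/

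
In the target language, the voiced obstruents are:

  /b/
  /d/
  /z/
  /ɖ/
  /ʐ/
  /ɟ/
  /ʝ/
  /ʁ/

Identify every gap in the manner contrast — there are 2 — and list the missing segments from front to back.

/β/, /ɢ/

Stop: /b/ (bilabial), /d/ (alveolar), /ɖ/ (retroflex), /ɟ/ (palatal).
Fricative: /z/ (alveolar), /ʐ/ (retroflex), /ʝ/ (palatal), /ʁ/ (uvular).
Gaps, from front to back: bilabial lacks fricative (/β/); uvular lacks stop (/ɢ/).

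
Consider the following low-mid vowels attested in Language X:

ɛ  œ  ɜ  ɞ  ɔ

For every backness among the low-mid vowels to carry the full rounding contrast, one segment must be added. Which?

/ʌ/

backness          unrounded  rounded 
front             ɛ         œ       
central           ɜ         ɞ       
back              —         ɔ       
The back row has no unrounded member, so the gap is the back unrounded vowel /ʌ/.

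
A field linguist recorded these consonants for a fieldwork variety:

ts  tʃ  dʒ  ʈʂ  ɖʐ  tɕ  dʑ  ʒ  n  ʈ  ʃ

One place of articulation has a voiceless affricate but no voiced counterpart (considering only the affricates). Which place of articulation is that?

alveolar: voiceless /ts/, voiced —.
postalveolar: voiceless /tʃ/, voiced /dʒ/.
retroflex: voiceless /ʈʂ/, voiced /ɖʐ/.
alveolo-palatal: voiceless /tɕ/, voiced /dʑ/.
Every place of articulation has a voiced member except alveolar, where /dz/ would be expected.

alveolar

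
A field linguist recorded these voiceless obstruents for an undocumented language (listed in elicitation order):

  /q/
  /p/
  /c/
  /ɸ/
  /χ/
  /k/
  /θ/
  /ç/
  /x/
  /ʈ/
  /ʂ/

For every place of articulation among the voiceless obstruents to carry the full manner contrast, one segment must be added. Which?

Stop: /p/ (bilabial), /ʈ/ (retroflex), /c/ (palatal), /k/ (velar), /q/ (uvular).
Fricative: /ɸ/ (bilabial), /θ/ (dental), /ʂ/ (retroflex), /ç/ (palatal), /x/ (velar), /χ/ (uvular).
The dental row has no stop member, so the gap is the dental stop /t̪/.

/t̪/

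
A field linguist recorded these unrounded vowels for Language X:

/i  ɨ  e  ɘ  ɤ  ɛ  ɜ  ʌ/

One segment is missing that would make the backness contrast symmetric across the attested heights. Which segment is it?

/ɯ/

height            front     central   back    
high              i         ɨ         —       
high-mid          e         ɘ         ɤ       
low-mid           ɛ         ɜ         ʌ       
The high row has no back member, so the gap is the high back unrounded vowel /ɯ/.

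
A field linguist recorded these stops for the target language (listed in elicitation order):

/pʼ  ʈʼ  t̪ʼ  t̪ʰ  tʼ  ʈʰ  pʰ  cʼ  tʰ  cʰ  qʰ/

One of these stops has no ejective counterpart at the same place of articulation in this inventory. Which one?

Bilabial: /pʰ/ ~ /pʼ/
Dental: /t̪ʰ/ ~ /t̪ʼ/
Alveolar: /tʰ/ ~ /tʼ/
Retroflex: /ʈʰ/ ~ /ʈʼ/
Palatal: /cʰ/ ~ /cʼ/
Uvular: only /qʰ/ (aspirated); no ejective partner.
So /qʰ/ is the unpaired segment.

/qʰ/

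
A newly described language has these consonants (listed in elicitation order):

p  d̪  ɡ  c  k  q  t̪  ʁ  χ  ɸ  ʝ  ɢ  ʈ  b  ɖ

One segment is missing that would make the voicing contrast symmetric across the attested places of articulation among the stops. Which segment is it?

/ɟ/

bilabial: voiceless /p/, voiced /b/.
dental: voiceless /t̪/, voiced /d̪/.
retroflex: voiceless /ʈ/, voiced /ɖ/.
palatal: voiceless /c/, voiced —.
velar: voiceless /k/, voiced /ɡ/.
uvular: voiceless /q/, voiced /ɢ/.
The palatal row has no voiced member, so the gap is the voiced palatal stop /ɟ/.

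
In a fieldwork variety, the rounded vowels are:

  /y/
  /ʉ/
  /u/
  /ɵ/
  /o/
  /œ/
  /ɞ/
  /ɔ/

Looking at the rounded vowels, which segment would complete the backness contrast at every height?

height            front     central   back    
high              y         ʉ         u       
high-mid          —         ɵ         o       
low-mid           œ         ɞ         ɔ       
The high-mid row has no front member, so the gap is the high-mid front rounded vowel /ø/.

/ø/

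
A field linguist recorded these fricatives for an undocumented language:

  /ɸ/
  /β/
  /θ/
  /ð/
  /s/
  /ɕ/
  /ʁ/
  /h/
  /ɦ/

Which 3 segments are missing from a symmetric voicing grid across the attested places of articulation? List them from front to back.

Voiceless: /ɸ/ (bilabial), /θ/ (dental), /s/ (alveolar), /ɕ/ (alveolo-palatal), /h/ (glottal).
Voiced: /β/ (bilabial), /ð/ (dental), /ʁ/ (uvular), /ɦ/ (glottal).
Gaps, from front to back: alveolar lacks voiced (/z/); alveolo-palatal lacks voiced (/ʑ/); uvular lacks voiceless (/χ/).

/z/, /ʑ/, /χ/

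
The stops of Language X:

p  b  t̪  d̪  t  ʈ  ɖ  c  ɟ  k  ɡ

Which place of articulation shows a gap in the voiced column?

alveolar

Voiceless: /p/ (bilabial), /t̪/ (dental), /t/ (alveolar), /ʈ/ (retroflex), /c/ (palatal), /k/ (velar).
Voiced: /b/ (bilabial), /d̪/ (dental), /ɖ/ (retroflex), /ɟ/ (palatal), /ɡ/ (velar).
Every place of articulation has a voiced member except alveolar, where /d/ would be expected.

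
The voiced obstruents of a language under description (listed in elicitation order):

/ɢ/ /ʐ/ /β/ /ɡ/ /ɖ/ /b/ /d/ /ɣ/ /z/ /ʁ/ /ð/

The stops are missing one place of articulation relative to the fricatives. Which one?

dental

place of articulation  stop      fricative
bilabial          b         β       
dental            —         ð       
alveolar          d         z       
retroflex         ɖ         ʐ       
velar             ɡ         ɣ       
uvular            ɢ         ʁ       
Every place of articulation has a stop member except dental, where /d̪/ would be expected.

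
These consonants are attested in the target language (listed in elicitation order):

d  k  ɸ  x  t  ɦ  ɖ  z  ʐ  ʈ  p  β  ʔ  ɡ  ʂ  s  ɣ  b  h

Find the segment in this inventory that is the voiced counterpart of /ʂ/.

/ʂ/ is a voiceless retroflex fricative.
The voiced counterpart is a voiced retroflex fricative — in this inventory, /ʐ/.

/ʐ/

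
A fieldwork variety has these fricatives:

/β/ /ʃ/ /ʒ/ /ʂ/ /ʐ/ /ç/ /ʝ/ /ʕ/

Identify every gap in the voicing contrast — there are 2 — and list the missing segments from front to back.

/ɸ/, /ħ/

bilabial: voiceless —, voiced /β/.
postalveolar: voiceless /ʃ/, voiced /ʒ/.
retroflex: voiceless /ʂ/, voiced /ʐ/.
palatal: voiceless /ç/, voiced /ʝ/.
pharyngeal: voiceless —, voiced /ʕ/.
Gaps, from front to back: bilabial lacks voiceless (/ɸ/); pharyngeal lacks voiceless (/ħ/).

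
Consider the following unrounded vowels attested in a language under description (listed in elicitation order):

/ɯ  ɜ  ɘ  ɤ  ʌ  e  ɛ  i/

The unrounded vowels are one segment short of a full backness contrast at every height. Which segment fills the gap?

height            front     central   back    
high              i         —         ɯ       
high-mid          e         ɘ         ɤ       
low-mid           ɛ         ɜ         ʌ       
The high row has no central member, so the gap is the high central unrounded vowel /ɨ/.

/ɨ/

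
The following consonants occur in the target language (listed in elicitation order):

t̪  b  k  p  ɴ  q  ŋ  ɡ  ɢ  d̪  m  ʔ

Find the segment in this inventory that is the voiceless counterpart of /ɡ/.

/k/

/ɡ/ is a voiced velar stop.
The voiceless counterpart is a voiceless velar stop — in this inventory, /k/.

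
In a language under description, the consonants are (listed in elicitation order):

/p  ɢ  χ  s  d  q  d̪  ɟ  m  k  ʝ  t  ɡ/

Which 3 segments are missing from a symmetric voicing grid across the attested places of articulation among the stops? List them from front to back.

Voiceless: /p/ (bilabial), /t/ (alveolar), /k/ (velar), /q/ (uvular).
Voiced: /d̪/ (dental), /d/ (alveolar), /ɟ/ (palatal), /ɡ/ (velar), /ɢ/ (uvular).
Gaps, from front to back: bilabial lacks voiced (/b/); dental lacks voiceless (/t̪/); palatal lacks voiceless (/c/).

/b/, /t̪/, /c/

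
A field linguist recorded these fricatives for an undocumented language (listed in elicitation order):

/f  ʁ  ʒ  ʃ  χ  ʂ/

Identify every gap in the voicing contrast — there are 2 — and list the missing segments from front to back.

Voiceless: /f/ (labiodental), /ʃ/ (postalveolar), /ʂ/ (retroflex), /χ/ (uvular).
Voiced: /ʒ/ (postalveolar), /ʁ/ (uvular).
Gaps, from front to back: labiodental lacks voiced (/v/); retroflex lacks voiced (/ʐ/).

/v/, /ʐ/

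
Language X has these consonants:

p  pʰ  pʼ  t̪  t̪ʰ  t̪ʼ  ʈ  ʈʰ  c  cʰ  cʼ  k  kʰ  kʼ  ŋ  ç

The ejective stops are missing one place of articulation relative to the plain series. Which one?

Plain: /p/ (bilabial), /t̪/ (dental), /ʈ/ (retroflex), /c/ (palatal), /k/ (velar).
Aspirated: /pʰ/ (bilabial), /t̪ʰ/ (dental), /ʈʰ/ (retroflex), /cʰ/ (palatal), /kʰ/ (velar).
Ejective: /pʼ/ (bilabial), /t̪ʼ/ (dental), /cʼ/ (palatal), /kʼ/ (velar).
Every place of articulation has an ejective member except retroflex, where /ʈʼ/ would be expected.

retroflex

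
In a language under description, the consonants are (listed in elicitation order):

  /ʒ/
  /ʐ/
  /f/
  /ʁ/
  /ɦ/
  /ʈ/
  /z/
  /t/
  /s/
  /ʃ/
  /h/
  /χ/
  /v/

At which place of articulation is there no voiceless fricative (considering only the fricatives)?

Voiceless: /f/ (labiodental), /s/ (alveolar), /ʃ/ (postalveolar), /χ/ (uvular), /h/ (glottal).
Voiced: /v/ (labiodental), /z/ (alveolar), /ʒ/ (postalveolar), /ʐ/ (retroflex), /ʁ/ (uvular), /ɦ/ (glottal).
Every place of articulation has a voiceless member except retroflex, where /ʂ/ would be expected.

retroflex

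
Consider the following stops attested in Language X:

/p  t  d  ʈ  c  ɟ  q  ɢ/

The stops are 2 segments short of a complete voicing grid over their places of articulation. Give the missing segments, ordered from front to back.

Voiceless: /p/ (bilabial), /t/ (alveolar), /ʈ/ (retroflex), /c/ (palatal), /q/ (uvular).
Voiced: /d/ (alveolar), /ɟ/ (palatal), /ɢ/ (uvular).
Gaps, from front to back: bilabial lacks voiced (/b/); retroflex lacks voiced (/ɖ/).

/b/, /ɖ/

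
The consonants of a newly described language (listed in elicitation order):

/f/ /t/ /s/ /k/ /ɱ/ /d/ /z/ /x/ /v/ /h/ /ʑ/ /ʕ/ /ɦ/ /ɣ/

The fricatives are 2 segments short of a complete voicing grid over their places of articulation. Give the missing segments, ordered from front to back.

/ɕ/, /ħ/

labiodental: voiceless /f/, voiced /v/.
alveolar: voiceless /s/, voiced /z/.
alveolo-palatal: voiceless —, voiced /ʑ/.
velar: voiceless /x/, voiced /ɣ/.
pharyngeal: voiceless —, voiced /ʕ/.
glottal: voiceless /h/, voiced /ɦ/.
Gaps, from front to back: alveolo-palatal lacks voiceless (/ɕ/); pharyngeal lacks voiceless (/ħ/).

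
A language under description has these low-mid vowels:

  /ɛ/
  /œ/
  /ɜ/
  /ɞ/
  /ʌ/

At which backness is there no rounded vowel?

back

Unrounded: /ɛ/ (front), /ɜ/ (central), /ʌ/ (back).
Rounded: /œ/ (front), /ɞ/ (central).
Every backness has a rounded member except back, where /ɔ/ would be expected.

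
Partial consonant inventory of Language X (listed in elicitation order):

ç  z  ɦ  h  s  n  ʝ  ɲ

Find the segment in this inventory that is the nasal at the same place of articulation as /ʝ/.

/ʝ/ is a voiced palatal fricative.
The nasal at the same place is a palatal nasal — in this inventory, /ɲ/.

/ɲ/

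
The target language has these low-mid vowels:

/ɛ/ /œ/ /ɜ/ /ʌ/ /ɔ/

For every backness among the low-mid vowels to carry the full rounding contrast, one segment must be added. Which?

/ɞ/

Unrounded: /ɛ/ (front), /ɜ/ (central), /ʌ/ (back).
Rounded: /œ/ (front), /ɔ/ (back).
The central row has no rounded member, so the gap is the central rounded vowel /ɞ/.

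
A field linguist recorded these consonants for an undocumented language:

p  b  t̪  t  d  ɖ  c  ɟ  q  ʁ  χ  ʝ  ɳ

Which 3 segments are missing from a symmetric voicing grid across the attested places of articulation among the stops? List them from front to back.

place of articulation  voiceless  voiced  
bilabial          p         b       
dental            t̪        —       
alveolar          t         d       
retroflex         —         ɖ       
palatal           c         ɟ       
uvular            q         —       
Gaps, from front to back: dental lacks voiced (/d̪/); retroflex lacks voiceless (/ʈ/); uvular lacks voiced (/ɢ/).

/d̪/, /ʈ/, /ɢ/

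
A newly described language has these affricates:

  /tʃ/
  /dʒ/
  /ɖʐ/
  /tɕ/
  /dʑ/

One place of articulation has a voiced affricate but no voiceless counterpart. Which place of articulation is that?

retroflex

place of articulation  voiceless  voiced  
postalveolar      tʃ        dʒ      
retroflex         —         ɖʐ      
alveolo-palatal   tɕ        dʑ      
Every place of articulation has a voiceless member except retroflex, where /ʈʂ/ would be expected.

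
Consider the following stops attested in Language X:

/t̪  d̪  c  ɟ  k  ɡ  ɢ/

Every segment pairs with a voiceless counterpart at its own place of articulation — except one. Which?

/ɢ/

Dental: /t̪/ ~ /d̪/
Palatal: /c/ ~ /ɟ/
Velar: /k/ ~ /ɡ/
Uvular: only /ɢ/ (voiced); no voiceless partner.
So /ɢ/ is the unpaired segment.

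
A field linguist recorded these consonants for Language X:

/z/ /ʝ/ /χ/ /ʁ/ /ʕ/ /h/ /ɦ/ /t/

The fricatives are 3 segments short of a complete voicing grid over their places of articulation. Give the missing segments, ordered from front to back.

Voiceless: /χ/ (uvular), /h/ (glottal).
Voiced: /z/ (alveolar), /ʝ/ (palatal), /ʁ/ (uvular), /ʕ/ (pharyngeal), /ɦ/ (glottal).
Gaps, from front to back: alveolar lacks voiceless (/s/); palatal lacks voiceless (/ç/); pharyngeal lacks voiceless (/ħ/).

/s/, /ç/, /ħ/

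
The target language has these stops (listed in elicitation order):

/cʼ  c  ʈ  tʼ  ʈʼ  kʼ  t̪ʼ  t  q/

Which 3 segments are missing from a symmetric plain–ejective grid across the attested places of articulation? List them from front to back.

/t̪/, /k/, /qʼ/

dental: plain —, ejective /t̪ʼ/.
alveolar: plain /t/, ejective /tʼ/.
retroflex: plain /ʈ/, ejective /ʈʼ/.
palatal: plain /c/, ejective /cʼ/.
velar: plain —, ejective /kʼ/.
uvular: plain /q/, ejective —.
Gaps, from front to back: dental lacks plain (/t̪/); velar lacks plain (/k/); uvular lacks ejective (/qʼ/).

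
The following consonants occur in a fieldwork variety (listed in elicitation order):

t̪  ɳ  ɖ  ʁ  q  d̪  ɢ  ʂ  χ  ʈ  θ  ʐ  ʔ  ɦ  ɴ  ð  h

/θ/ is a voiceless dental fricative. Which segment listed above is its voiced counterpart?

The voiced counterpart is a voiced dental fricative — in this inventory, /ð/.

/ð/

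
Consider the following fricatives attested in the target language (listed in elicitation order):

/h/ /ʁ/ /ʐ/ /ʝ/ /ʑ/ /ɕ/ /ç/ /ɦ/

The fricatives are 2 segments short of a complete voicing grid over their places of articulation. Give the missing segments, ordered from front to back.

retroflex: voiceless —, voiced /ʐ/.
alveolo-palatal: voiceless /ɕ/, voiced /ʑ/.
palatal: voiceless /ç/, voiced /ʝ/.
uvular: voiceless —, voiced /ʁ/.
glottal: voiceless /h/, voiced /ɦ/.
Gaps, from front to back: retroflex lacks voiceless (/ʂ/); uvular lacks voiceless (/χ/).

/ʂ/, /χ/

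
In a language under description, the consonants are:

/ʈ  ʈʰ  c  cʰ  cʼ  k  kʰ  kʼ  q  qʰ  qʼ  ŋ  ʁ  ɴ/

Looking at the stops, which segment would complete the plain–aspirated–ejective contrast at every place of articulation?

/ʈʼ/

retroflex: plain /ʈ/, aspirated /ʈʰ/, ejective —.
palatal: plain /c/, aspirated /cʰ/, ejective /cʼ/.
velar: plain /k/, aspirated /kʰ/, ejective /kʼ/.
uvular: plain /q/, aspirated /qʰ/, ejective /qʼ/.
The retroflex row has no ejective member, so the gap is the ejective retroflex stop /ʈʼ/.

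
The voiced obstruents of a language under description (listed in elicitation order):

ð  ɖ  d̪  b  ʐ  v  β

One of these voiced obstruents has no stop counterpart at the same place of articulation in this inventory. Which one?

/v/

Bilabial: /b/ ~ /β/
Dental: /d̪/ ~ /ð/
Retroflex: /ɖ/ ~ /ʐ/
Labiodental: only /v/ (fricative); no stop partner.
So /v/ is the unpaired segment.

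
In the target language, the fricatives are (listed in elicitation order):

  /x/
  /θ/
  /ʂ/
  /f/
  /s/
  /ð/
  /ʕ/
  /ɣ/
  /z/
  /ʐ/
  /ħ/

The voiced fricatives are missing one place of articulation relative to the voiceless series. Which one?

labiodental

place of articulation  voiceless  voiced  
labiodental       f         —       
dental            θ         ð       
alveolar          s         z       
retroflex         ʂ         ʐ       
velar             x         ɣ       
pharyngeal        ħ         ʕ       
Every place of articulation has a voiced member except labiodental, where /v/ would be expected.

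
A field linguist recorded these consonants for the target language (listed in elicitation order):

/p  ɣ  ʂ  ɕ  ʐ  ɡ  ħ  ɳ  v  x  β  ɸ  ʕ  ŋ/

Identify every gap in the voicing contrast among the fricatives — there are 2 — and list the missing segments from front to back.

place of articulation  voiceless  voiced  
bilabial          ɸ         β       
labiodental       —         v       
retroflex         ʂ         ʐ       
alveolo-palatal   ɕ         —       
velar             x         ɣ       
pharyngeal        ħ         ʕ       
Gaps, from front to back: labiodental lacks voiceless (/f/); alveolo-palatal lacks voiced (/ʑ/).

/f/, /ʑ/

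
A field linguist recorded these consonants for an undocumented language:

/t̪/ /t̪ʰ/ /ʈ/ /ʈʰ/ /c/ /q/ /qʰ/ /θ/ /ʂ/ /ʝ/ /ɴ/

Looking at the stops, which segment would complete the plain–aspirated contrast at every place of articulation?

/cʰ/

dental: plain /t̪/, aspirated /t̪ʰ/.
retroflex: plain /ʈ/, aspirated /ʈʰ/.
palatal: plain /c/, aspirated —.
uvular: plain /q/, aspirated /qʰ/.
The palatal row has no aspirated member, so the gap is the aspirated palatal stop /cʰ/.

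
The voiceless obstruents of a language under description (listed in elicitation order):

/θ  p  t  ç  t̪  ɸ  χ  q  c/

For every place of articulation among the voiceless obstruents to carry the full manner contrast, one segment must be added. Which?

/s/

bilabial: stop /p/, fricative /ɸ/.
dental: stop /t̪/, fricative /θ/.
alveolar: stop /t/, fricative —.
palatal: stop /c/, fricative /ç/.
uvular: stop /q/, fricative /χ/.
The alveolar row has no fricative member, so the gap is the alveolar fricative /s/.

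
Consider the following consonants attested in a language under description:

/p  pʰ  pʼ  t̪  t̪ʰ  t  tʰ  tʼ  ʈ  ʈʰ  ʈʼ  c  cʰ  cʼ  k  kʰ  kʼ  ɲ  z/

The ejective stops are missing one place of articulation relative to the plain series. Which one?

place of articulation  plain     aspirated  ejective
bilabial          p         pʰ        pʼ      
dental            t̪        t̪ʰ       —       
alveolar          t         tʰ        tʼ      
retroflex         ʈ         ʈʰ        ʈʼ      
palatal           c         cʰ        cʼ      
velar             k         kʰ        kʼ      
Every place of articulation has an ejective member except dental, where /t̪ʼ/ would be expected.

dental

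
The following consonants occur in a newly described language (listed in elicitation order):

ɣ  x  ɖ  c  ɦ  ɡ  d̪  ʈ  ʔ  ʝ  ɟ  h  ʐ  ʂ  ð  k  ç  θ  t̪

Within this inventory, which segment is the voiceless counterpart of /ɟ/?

/ɟ/ is a voiced palatal stop.
The voiceless counterpart is a voiceless palatal stop — in this inventory, /c/.

/c/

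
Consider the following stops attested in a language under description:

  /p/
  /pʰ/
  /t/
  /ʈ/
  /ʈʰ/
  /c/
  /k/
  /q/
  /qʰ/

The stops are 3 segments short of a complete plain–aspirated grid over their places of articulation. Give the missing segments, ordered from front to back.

Plain: /p/ (bilabial), /t/ (alveolar), /ʈ/ (retroflex), /c/ (palatal), /k/ (velar), /q/ (uvular).
Aspirated: /pʰ/ (bilabial), /ʈʰ/ (retroflex), /qʰ/ (uvular).
Gaps, from front to back: alveolar lacks aspirated (/tʰ/); palatal lacks aspirated (/cʰ/); velar lacks aspirated (/kʰ/).

/tʰ/, /cʰ/, /kʰ/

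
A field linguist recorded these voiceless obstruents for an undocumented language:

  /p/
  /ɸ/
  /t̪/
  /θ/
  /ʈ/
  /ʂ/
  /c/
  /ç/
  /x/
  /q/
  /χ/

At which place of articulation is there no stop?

velar

place of articulation  stop      fricative
bilabial          p         ɸ       
dental            t̪        θ       
retroflex         ʈ         ʂ       
palatal           c         ç       
velar             —         x       
uvular            q         χ       
Every place of articulation has a stop member except velar, where /k/ would be expected.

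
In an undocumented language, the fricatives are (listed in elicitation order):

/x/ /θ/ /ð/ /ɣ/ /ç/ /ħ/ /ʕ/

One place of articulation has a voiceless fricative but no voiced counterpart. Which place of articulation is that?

palatal

place of articulation  voiceless  voiced  
dental            θ         ð       
palatal           ç         —       
velar             x         ɣ       
pharyngeal        ħ         ʕ       
Every place of articulation has a voiced member except palatal, where /ʝ/ would be expected.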